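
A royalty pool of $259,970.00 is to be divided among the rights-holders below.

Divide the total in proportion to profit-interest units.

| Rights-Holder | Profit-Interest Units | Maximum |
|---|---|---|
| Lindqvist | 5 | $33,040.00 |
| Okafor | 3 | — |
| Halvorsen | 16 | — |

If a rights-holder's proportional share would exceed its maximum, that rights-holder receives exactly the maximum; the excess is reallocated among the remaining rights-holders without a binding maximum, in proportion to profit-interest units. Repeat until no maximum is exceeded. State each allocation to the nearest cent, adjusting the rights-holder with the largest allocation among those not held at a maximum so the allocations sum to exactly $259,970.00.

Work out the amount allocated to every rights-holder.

Combined profit-interest units = 24.
Proportional shares (ignoring caps): Lindqvist 54,160.4167; Okafor 32,496.2500; Halvorsen 173,313.3333.
Cap binds for Lindqvist ($33,040.00); remaining pool $226,930.00 reallocated over remaining profit-interest units 19.
Redistributed shares: Okafor 35,831.0526 → $35,831.05; Halvorsen 191,098.9474 → $191,098.95.

Lindqvist: $33,040.00 | Okafor: $35,831.05 | Halvorsen: $191,098.95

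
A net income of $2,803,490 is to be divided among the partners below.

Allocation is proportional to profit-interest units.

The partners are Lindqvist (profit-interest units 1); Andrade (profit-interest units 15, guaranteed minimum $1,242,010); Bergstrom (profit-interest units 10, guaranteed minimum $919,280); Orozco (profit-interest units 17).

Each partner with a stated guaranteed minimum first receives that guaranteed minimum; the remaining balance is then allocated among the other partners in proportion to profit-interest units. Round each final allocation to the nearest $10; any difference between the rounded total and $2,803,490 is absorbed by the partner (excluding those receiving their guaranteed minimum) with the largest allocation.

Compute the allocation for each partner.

Fund the minimums — Andrade $1,242,010; Bergstrom $919,280. Remaining pool $642,200.
Remaining pool split over remaining profit-interest units 18: Lindqvist 35,677.78 → $35,680; Orozco 606,522.22 → $606,520.

Lindqvist: $35,680 · Andrade: $1,242,010 · Bergstrom: $919,280 · Orozco: $606,520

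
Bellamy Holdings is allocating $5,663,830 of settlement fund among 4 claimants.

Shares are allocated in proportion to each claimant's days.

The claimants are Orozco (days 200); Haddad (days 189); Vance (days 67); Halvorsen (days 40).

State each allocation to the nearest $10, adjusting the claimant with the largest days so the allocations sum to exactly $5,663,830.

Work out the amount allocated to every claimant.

Orozco: $2,283,810 | Haddad: $2,158,190 | Vance: $765,070 | Halvorsen: $456,760

Days total: 496.
Pro-rata amounts: Orozco 200/496 × $5,663,830 = 2,283,802.42; Haddad 189/496 × $5,663,830 = 2,158,193.29; Vance 67/496 × $5,663,830 = 765,073.81; Halvorsen 40/496 × $5,663,830 = 456,760.48.
After rounding ($10): Orozco $2,283,800; Haddad $2,158,190; Vance $765,070; Halvorsen $456,760. Sum = $5,663,820.
Difference $5,663,830 − $5,663,820 = +$10 applied to largest days (Orozco): Orozco becomes $2,283,810.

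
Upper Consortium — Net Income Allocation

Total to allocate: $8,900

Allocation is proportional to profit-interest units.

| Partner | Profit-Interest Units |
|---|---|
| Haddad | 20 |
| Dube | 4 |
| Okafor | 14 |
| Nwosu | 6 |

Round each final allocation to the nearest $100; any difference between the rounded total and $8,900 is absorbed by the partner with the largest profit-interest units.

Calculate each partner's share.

Haddad: $4,100; Dube: $800; Okafor: $2,800; Nwosu: $1,200

Combined profit-interest units = 44.
Unrounded shares: Haddad 20/44 × $8,900 = 4,045.45; Dube 4/44 × $8,900 = 809.09; Okafor 14/44 × $8,900 = 2,831.82; Nwosu 6/44 × $8,900 = 1,213.64.
At nearest $100: Haddad $4,000; Dube $800; Okafor $2,800; Nwosu $1,200. Sum = $8,800.
Difference $8,900 − $8,800 = +$100 applied to largest profit-interest units (Haddad): Haddad becomes $4,100.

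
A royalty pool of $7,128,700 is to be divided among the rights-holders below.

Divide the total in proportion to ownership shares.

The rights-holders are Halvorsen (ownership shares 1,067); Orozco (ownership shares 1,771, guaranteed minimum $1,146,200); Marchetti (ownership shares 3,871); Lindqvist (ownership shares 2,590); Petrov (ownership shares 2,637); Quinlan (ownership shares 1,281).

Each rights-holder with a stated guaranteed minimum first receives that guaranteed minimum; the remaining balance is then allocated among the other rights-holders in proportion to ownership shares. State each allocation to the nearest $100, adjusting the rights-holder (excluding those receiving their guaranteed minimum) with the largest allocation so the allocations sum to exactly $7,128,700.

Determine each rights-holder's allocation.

Halvorsen: $557,700; Orozco: $1,146,200; Marchetti: $2,023,300; Lindqvist: $1,353,700; Petrov: $1,378,300; Quinlan: $669,500

Fund the minimums — Orozco $1,146,200. Residual $5,982,500.
Residual split over remaining ownership shares 11,446: Halvorsen 557,690.68 → $557,700; Marchetti 2,023,262.06 → $2,023,300; Lindqvist 1,353,719.64 → $1,353,700; Petrov 1,378,285.21 → $1,378,300; Quinlan 669,542.42 → $669,500.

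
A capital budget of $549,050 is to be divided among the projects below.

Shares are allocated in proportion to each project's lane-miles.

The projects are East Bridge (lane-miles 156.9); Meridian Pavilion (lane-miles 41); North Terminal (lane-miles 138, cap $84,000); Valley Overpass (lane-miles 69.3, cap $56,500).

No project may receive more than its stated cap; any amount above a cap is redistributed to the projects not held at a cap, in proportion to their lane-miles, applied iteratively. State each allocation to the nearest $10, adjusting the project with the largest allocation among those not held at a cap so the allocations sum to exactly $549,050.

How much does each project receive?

East Bridge: $323,910 | Meridian Pavilion: $84,640 | North Terminal: $84,000 | Valley Overpass: $56,500

Total lane-miles = 405.2.
Unconstrained shares: East Bridge 212,601.05; Meridian Pavilion 55,555.40; North Terminal 186,991.36; Valley Overpass 93,902.18.
Held at cap: North Terminal ($84,000), Valley Overpass ($56,500); residual $408,550 reallocated over remaining lane-miles 197.9.
Redistributed shares: East Bridge 323,908.51 → $323,910; Meridian Pavilion 84,641.49 → $84,640.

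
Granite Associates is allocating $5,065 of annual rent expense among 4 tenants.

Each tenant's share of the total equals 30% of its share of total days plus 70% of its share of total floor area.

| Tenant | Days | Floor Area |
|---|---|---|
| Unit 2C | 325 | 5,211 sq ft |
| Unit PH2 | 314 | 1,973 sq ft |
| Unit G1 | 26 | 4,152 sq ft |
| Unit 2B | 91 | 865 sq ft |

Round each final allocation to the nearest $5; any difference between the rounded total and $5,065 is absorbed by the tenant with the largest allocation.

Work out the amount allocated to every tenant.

Unit 2C: $2,165 · Unit PH2: $1,205 · Unit G1: $1,260 · Unit 2B: $435

Days total 756; floor area total 12,201.
Composite weights (30% days + 70% floor area): Unit 2C 0.4279; Unit PH2 0.2378; Unit G1 0.2485; Unit 2B 0.0857.
Pro-rata amounts: Unit 2C 2,167.49; Unit PH2 1,204.45; Unit G1 1,258.79; Unit 2B 434.26.
Rounded to nearest $5: Unit 2C $2,165; Unit PH2 $1,205; Unit G1 $1,260; Unit 2B $435. Sum = $5,065.
Sum already equals the total — no adjustment.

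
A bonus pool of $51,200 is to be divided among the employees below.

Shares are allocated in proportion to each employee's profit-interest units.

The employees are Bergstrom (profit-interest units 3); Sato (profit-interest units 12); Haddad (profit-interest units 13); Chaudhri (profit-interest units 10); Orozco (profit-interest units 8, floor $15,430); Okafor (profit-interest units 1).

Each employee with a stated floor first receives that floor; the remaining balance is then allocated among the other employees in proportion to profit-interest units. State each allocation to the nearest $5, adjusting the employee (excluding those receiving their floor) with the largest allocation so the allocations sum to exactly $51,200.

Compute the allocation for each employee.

Bergstrom: $2,750; Sato: $11,005; Haddad: $11,930; Chaudhri: $9,170; Orozco: $15,430; Okafor: $915

Guaranteed amounts: Orozco $15,430. Remaining pool $35,770.
Remaining pool split over remaining profit-interest units 39: Bergstrom 2,751.54 → $2,750; Sato 11,006.15 → $11,005; Haddad 11,923.33 → $11,925; Chaudhri 9,171.79 → $9,170; Okafor 917.18 → $915.
Rounding difference +$5 applied to Haddad → $11,930.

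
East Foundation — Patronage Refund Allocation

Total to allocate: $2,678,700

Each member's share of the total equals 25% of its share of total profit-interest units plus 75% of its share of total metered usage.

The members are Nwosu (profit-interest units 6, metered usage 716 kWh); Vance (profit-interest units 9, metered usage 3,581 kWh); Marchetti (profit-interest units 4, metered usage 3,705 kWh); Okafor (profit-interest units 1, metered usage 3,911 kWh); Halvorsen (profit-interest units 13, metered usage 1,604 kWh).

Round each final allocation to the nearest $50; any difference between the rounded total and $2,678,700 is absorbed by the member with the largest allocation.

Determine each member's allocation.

Totals — profit-interest units 33, metered usage 13,517.
Combined weights (25% profit-interest units + 75% metered usage): Nwosu 0.0852; Vance 0.2669; Marchetti 0.2359; Okafor 0.2246; Halvorsen 0.1875.
Raw shares: Nwosu 228,177.82; Vance 714,880.89; Marchetti 631,845.04; Okafor 601,583.17; Halvorsen 502,213.09.
After rounding ($50): Nwosu $228,200; Vance $714,900; Marchetti $631,850; Okafor $601,600; Halvorsen $502,200. Sum = $2,678,750.
Difference $2,678,700 − $2,678,750 = −$50 applied to largest allocation (Vance): Vance becomes $714,850.

Nwosu: $228,200 | Vance: $714,850 | Marchetti: $631,850 | Okafor: $601,600 | Halvorsen: $502,200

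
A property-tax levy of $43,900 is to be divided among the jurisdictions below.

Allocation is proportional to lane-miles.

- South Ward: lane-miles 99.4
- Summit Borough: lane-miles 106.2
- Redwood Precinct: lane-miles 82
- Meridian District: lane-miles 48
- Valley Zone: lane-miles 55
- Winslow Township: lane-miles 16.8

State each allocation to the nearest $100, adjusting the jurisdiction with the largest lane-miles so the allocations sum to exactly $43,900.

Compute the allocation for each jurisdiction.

Sum of lane-miles: 407.4.
Raw shares: South Ward 99.4/407.4 × $43,900 = 10,711.00; Summit Borough 106.2/407.4 × $43,900 = 11,443.74; Redwood Precinct 82/407.4 × $43,900 = 8,836.03; Meridian District 48/407.4 × $43,900 = 5,172.31; Valley Zone 55/407.4 × $43,900 = 5,926.61; Winslow Township 16.8/407.4 × $43,900 = 1,810.31.
Rounded to nearest $100: South Ward $10,700; Summit Borough $11,400; Redwood Precinct $8,800; Meridian District $5,200; Valley Zone $5,900; Winslow Township $1,800. Sum = $43,800.
Difference $43,900 − $43,800 = +$100 applied to largest lane-miles (Summit Borough): Summit Borough becomes $11,500.

South Ward: $10,700 · Summit Borough: $11,500 · Redwood Precinct: $8,800 · Meridian District: $5,200 · Valley Zone: $5,900 · Winslow Township: $1,800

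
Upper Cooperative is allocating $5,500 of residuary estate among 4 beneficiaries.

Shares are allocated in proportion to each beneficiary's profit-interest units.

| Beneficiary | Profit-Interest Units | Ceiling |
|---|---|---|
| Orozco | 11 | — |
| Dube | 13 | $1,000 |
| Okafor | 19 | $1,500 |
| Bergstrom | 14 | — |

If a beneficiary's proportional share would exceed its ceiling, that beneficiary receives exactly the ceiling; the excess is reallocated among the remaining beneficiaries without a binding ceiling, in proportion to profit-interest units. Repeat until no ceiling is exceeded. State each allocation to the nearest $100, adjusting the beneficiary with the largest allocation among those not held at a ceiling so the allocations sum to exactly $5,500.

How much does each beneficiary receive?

Combined profit-interest units = 57.
Proportional shares (ignoring caps): Orozco 1,061.40; Dube 1,254.39; Okafor 1,833.33; Bergstrom 1,350.88.
Capped: Dube ($1,000), Okafor ($1,500); residual $3,000 reallocated over remaining profit-interest units 25.
Redistributed shares: Orozco 1,320.00 → $1,300; Bergstrom 1,680.00 → $1,700.

Orozco: $1,300; Dube: $1,000; Okafor: $1,500; Bergstrom: $1,700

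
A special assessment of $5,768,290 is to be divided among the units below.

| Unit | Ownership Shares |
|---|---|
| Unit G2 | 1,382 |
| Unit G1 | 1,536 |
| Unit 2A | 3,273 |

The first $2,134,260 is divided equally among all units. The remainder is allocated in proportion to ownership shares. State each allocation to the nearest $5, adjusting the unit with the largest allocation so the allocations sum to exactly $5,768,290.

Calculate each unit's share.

Unit G2: $1,522,635 · Unit G1: $1,613,030 · Unit 2A: $2,632,625

Equal tier: $2,134,260 ÷ 3 = $711,420 apiece.
Remainder $3,634,030 by ownership shares (total 6,191): Unit G2 811,214.58 → $811,215; Unit G1 901,610.42 → $901,610; Unit 2A 1,921,205.01 → $1,921,205.
Totals: Unit G2 $711,420 + $811,215 = $1,522,635; Unit G1 $711,420 + $901,610 = $1,613,030; Unit 2A $711,420 + $1,921,205 = $2,632,625.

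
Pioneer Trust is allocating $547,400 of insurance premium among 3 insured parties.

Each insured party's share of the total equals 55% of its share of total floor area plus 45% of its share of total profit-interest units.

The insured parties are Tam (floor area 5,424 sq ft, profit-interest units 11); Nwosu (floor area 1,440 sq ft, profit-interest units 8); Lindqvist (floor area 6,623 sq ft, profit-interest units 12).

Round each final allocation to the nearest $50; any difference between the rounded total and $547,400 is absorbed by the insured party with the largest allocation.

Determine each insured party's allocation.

Floor area total 13,487; profit-interest units total 31.
Combined weights (55% floor area + 45% profit-interest units): Tam 0.3809; Nwosu 0.1749; Lindqvist 0.4443.
Proportional shares: Tam 208,487.25; Nwosu 95,714.12; Lindqvist 243,198.63.
At nearest $50: Tam $208,500; Nwosu $95,700; Lindqvist $243,200. Sum = $547,400.
Sum already equals the total — no adjustment.

Tam: $208,500 · Nwosu: $95,700 · Lindqvist: $243,200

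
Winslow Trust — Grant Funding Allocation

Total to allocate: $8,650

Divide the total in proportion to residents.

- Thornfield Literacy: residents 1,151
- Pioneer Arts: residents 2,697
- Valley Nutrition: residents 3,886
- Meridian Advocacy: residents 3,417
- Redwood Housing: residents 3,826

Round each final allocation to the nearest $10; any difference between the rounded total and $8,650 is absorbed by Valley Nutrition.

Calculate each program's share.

Thornfield Literacy: $660; Pioneer Arts: $1,560; Valley Nutrition: $2,250; Meridian Advocacy: $1,970; Redwood Housing: $2,210

Total residents = 14,977.
Raw shares: Thornfield Literacy 1,151/14,977 × $8,650 = 664.76; Pioneer Arts 2,697/14,977 × $8,650 = 1,557.66; Valley Nutrition 3,886/14,977 × $8,650 = 2,244.37; Meridian Advocacy 3,417/14,977 × $8,650 = 1,973.50; Redwood Housing 3,826/14,977 × $8,650 = 2,209.71.
Rounded to nearest $10: Thornfield Literacy $660; Pioneer Arts $1,560; Valley Nutrition $2,240; Meridian Advocacy $1,970; Redwood Housing $2,210. Sum = $8,640.
Difference $8,650 − $8,640 = +$10 applied to Valley Nutrition: Valley Nutrition becomes $2,250.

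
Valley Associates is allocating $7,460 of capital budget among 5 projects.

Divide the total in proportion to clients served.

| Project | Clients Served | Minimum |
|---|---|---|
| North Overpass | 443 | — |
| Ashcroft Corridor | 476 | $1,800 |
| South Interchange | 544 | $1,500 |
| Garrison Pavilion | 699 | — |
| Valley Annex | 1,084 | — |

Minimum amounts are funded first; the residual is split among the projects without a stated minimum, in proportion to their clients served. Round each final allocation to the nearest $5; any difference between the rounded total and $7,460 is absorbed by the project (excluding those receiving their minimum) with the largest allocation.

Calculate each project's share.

Minimums first: Ashcroft Corridor $1,800; South Interchange $1,500. Residual $4,160.
Residual split over remaining clients served 2,226: North Overpass 827.89 → $830; Garrison Pavilion 1,306.31 → $1,305; Valley Annex 2,025.80 → $2,025.

North Overpass: $830 | Ashcroft Corridor: $1,800 | South Interchange: $1,500 | Garrison Pavilion: $1,305 | Valley Annex: $2,025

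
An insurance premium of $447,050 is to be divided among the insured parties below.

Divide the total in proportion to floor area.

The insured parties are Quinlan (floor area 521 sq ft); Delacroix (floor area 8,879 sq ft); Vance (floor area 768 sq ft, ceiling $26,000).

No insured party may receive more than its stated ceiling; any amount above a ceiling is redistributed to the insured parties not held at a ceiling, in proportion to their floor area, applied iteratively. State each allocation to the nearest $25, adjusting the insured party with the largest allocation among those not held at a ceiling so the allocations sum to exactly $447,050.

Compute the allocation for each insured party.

Quinlan: $23,325 | Delacroix: $397,725 | Vance: $26,000

Combined floor area = 10,168.
Pro-rata shares before constraints: Quinlan 22,906.48; Delacroix 390,377.36; Vance 33,766.17.
Held at cap: Vance ($26,000); balance $421,050 reallocated over remaining floor area 9,400.
Remaining shares: Quinlan 23,336.92 → $23,325; Delacroix 397,713.08 → $397,725.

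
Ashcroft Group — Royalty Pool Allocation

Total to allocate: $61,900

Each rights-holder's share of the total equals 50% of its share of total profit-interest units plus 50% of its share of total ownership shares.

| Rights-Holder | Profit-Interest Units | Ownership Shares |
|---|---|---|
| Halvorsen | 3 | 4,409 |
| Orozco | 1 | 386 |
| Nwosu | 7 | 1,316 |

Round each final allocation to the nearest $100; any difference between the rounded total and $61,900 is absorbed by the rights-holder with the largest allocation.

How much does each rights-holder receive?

Totals — profit-interest units 11, ownership shares 6,111.
Blended shares (50% profit-interest units + 50% ownership shares): Halvorsen 0.4971; Orozco 0.0770; Nwosu 0.4259.
Raw shares: Halvorsen 30,770.90; Orozco 4,768.59; Nwosu 26,360.52.
After rounding ($100): Halvorsen $30,800; Orozco $4,800; Nwosu $26,400. Sum = $62,000.
Difference $61,900 − $62,000 = −$100 applied to largest allocation (Halvorsen): Halvorsen becomes $30,700.

Halvorsen: $30,700 · Orozco: $4,800 · Nwosu: $26,400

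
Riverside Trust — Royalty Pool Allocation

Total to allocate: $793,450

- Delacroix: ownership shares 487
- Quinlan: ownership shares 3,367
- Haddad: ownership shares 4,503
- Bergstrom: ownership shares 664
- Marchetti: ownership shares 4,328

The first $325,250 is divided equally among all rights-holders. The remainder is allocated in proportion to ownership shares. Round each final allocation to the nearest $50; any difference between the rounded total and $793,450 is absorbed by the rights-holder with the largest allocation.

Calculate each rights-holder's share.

Delacroix: $82,150 | Quinlan: $183,150 | Haddad: $222,950 | Bergstrom: $88,350 | Marchetti: $216,850

$325,250 shared equally gives $65,050 per rights-holder.
Remainder $468,200 by ownership shares (total 13,349): Delacroix 17,080.93 → $17,100; Quinlan 118,093.45 → $118,100; Haddad 157,937.27 → $157,950; Bergstrom 23,289.00 → $23,300; Marchetti 151,799.36 → $151,800.
Rounding difference −$50 on remainder applied to Haddad.
Totals: Delacroix $65,050 + $17,100 = $82,150; Quinlan $65,050 + $118,100 = $183,150; Haddad $65,050 + $157,900 = $222,950; Bergstrom $65,050 + $23,300 = $88,350; Marchetti $65,050 + $151,800 = $216,850.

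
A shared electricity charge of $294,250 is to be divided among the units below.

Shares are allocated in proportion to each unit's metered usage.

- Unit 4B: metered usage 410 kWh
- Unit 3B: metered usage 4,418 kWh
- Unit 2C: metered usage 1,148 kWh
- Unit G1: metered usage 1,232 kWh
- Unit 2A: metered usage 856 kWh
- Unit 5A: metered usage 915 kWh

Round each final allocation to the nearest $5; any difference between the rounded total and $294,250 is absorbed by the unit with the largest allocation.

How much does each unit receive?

Total metered usage = 8,979.
Raw shares: Unit 4B 410/8,979 × $294,250 = 13,436.07; Unit 3B 4,418/8,979 × $294,250 = 144,781.88; Unit 2C 1,148/8,979 × $294,250 = 37,621.00; Unit G1 1,232/8,979 × $294,250 = 40,373.76; Unit 2A 856/8,979 × $294,250 = 28,051.90; Unit 5A 915/8,979 × $294,250 = 29,985.38.
After rounding ($5): Unit 4B $13,435; Unit 3B $144,780; Unit 2C $37,620; Unit G1 $40,375; Unit 2A $28,050; Unit 5A $29,985. Sum = $294,245.
Difference $294,250 − $294,245 = +$5 applied to largest allocation (Unit 3B): Unit 3B becomes $144,785.

Unit 4B: $13,435 | Unit 3B: $144,785 | Unit 2C: $37,620 | Unit G1: $40,375 | Unit 2A: $28,050 | Unit 5A: $29,985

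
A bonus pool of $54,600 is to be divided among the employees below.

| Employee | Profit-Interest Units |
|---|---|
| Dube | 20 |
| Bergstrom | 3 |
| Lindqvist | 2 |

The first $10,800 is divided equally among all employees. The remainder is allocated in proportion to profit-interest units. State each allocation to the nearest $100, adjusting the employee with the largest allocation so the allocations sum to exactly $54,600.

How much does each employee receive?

First tranche $10,800 split equally: $3,600 each.
Remainder $43,800 by profit-interest units (total 25): Dube 35,040.00 → $35,000; Bergstrom 5,256.00 → $5,300; Lindqvist 3,504.00 → $3,500.
Totals: Dube $3,600 + $35,000 = $38,600; Bergstrom $3,600 + $5,300 = $8,900; Lindqvist $3,600 + $3,500 = $7,100.

Dube: $38,600 · Bergstrom: $8,900 · Lindqvist: $7,100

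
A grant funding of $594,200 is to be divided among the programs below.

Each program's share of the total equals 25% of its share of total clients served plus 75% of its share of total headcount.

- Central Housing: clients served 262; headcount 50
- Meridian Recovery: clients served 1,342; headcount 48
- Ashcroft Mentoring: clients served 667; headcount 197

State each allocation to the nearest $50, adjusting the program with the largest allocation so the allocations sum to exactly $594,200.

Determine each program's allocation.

Central Housing: $92,650 | Meridian Recovery: $160,300 | Ashcroft Mentoring: $341,250

Clients served total 2,271; headcount total 295.
Blended shares (25% clients served + 75% headcount): Central Housing 0.1560; Meridian Recovery 0.2698; Ashcroft Mentoring 0.5743.
Unrounded shares: Central Housing 92,671.77; Meridian Recovery 160,295.06; Ashcroft Mentoring 341,233.17.
At nearest $50: Central Housing $92,650; Meridian Recovery $160,300; Ashcroft Mentoring $341,250. Sum = $594,200.
Sum already equals the total — no adjustment.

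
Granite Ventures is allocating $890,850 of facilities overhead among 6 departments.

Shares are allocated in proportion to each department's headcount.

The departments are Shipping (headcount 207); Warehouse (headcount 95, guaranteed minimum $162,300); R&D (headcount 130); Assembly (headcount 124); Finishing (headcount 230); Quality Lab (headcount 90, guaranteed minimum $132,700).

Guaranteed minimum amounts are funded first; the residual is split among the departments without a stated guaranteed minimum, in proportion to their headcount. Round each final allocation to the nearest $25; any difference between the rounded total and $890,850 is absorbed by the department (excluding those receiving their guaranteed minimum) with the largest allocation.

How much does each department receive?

Shipping: $178,500; Warehouse: $162,300; R&D: $112,100; Assembly: $106,925; Finishing: $198,325; Quality Lab: $132,700

Fund the minimums — Warehouse $162,300; Quality Lab $132,700. Residual $595,850.
Residual split over remaining headcount 691: Shipping 178,496.31 → $178,500; R&D 112,099.13 → $112,100; Assembly 106,925.33 → $106,925; Finishing 198,329.23 → $198,325.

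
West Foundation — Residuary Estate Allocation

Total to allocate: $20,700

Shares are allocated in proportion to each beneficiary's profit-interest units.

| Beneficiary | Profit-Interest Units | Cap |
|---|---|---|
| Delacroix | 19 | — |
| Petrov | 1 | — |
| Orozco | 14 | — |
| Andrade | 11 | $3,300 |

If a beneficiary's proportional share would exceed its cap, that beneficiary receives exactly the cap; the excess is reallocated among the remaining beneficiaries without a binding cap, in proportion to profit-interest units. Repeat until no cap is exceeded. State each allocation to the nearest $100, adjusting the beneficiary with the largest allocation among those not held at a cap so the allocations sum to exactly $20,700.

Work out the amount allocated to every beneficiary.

Combined profit-interest units = 45.
Proportional shares (ignoring caps): Delacroix 8,740.00; Petrov 460.00; Orozco 6,440.00; Andrade 5,060.00.
Held at cap: Andrade ($3,300); residual $17,400 reallocated over remaining profit-interest units 34.
Shares after redistribution: Delacroix 9,723.53 → $9,700; Petrov 511.76 → $500; Orozco 7,164.71 → $7,200.

Delacroix: $9,700 · Petrov: $500 · Orozco: $7,200 · Andrade: $3,300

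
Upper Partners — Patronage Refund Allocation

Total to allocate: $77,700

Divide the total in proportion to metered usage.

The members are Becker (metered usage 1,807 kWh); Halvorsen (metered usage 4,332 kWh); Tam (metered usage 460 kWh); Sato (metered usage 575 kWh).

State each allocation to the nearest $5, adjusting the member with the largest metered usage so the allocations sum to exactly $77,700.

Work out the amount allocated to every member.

Total metered usage = 1,807 + 4,332 + 460 + 575 = 7,174.
Proportional shares: Becker 19,571.22; Halvorsen 46,918.93; Tam 4,982.16; Sato 6,227.70.
Rounded to nearest $5: Becker $19,570; Halvorsen $46,920; Tam $4,980; Sato $6,230. Sum = $77,700.
Rounded total matches; no reconciliation needed.

Becker: $19,570; Halvorsen: $46,920; Tam: $4,980; Sato: $6,230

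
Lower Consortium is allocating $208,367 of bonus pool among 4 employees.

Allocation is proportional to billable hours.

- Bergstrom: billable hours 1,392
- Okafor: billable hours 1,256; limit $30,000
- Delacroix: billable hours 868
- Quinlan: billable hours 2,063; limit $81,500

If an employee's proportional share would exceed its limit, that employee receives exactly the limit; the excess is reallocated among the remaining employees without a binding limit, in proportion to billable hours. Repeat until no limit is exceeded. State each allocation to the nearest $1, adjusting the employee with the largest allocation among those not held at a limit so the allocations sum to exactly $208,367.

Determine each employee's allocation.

Bergstrom: $59,663 | Okafor: $30,000 | Delacroix: $37,204 | Quinlan: $81,500

Sum of billable hours: 5,579.
Proportional shares (ignoring caps): Bergstrom 51,989.04; Okafor 46,909.65; Delacroix 32,418.45; Quinlan 77,049.85.
Capped: Okafor ($30,000); residual $178,367 reallocated over remaining billable hours 4,323.
Capped: Quinlan ($81,500); residual $96,867 reallocated over remaining billable hours 2,260.
Shares after redistribution: Bergstrom 59,663.21 → $59,663; Delacroix 37,203.79 → $37,204.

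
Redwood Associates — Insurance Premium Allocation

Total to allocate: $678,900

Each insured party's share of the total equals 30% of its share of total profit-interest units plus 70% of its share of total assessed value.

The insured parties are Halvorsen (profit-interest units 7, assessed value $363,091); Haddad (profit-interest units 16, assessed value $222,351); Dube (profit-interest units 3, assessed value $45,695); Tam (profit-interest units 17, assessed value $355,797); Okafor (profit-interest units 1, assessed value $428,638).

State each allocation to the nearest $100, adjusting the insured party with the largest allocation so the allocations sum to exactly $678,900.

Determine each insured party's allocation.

Profit-interest units total 44; assessed value total 1,415,572.
Composite weights (30% profit-interest units + 70% assessed value): Halvorsen 0.2273; Haddad 0.2190; Dube 0.0431; Tam 0.2919; Okafor 0.2188.
Pro-rata amounts: Halvorsen 154,297.46; Haddad 148,708.58; Dube 29,227.13; Tam 198,137.38; Okafor 148,529.45.
Rounded to nearest $100: Halvorsen $154,300; Haddad $148,700; Dube $29,200; Tam $198,100; Okafor $148,500. Sum = $678,800.
Difference $678,900 − $678,800 = +$100 applied to largest allocation (Tam): Tam becomes $198,200.

Halvorsen: $154,300 | Haddad: $148,700 | Dube: $29,200 | Tam: $198,200 | Okafor: $148,500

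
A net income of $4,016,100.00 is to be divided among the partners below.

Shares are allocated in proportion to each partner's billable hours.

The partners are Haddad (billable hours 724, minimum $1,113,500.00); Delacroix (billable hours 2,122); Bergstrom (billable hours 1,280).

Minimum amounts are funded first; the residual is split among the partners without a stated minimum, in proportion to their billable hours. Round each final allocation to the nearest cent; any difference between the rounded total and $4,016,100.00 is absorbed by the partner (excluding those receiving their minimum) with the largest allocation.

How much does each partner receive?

Minimums first: Haddad $1,113,500.00. Remaining pool $2,902,600.00.
Remaining pool split over remaining billable hours 3,402: Delacroix 1,810,498.8830 → $1,810,498.88; Bergstrom 1,092,101.1170 → $1,092,101.12.

Haddad: $1,113,500.00; Delacroix: $1,810,498.88; Bergstrom: $1,092,101.12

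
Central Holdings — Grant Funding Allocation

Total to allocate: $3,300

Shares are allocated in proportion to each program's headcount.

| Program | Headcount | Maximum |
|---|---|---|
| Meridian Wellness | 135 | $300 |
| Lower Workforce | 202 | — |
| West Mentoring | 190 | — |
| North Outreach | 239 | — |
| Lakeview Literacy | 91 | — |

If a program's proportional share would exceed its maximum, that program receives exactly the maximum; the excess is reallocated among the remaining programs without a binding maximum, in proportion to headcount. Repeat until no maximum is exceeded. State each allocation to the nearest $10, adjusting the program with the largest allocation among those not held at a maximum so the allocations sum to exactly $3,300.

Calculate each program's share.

Headcount total: 857.
Proportional shares (ignoring caps): Meridian Wellness 519.84; Lower Workforce 777.83; West Mentoring 731.62; North Outreach 920.30; Lakeview Literacy 350.41.
Held at cap: Meridian Wellness ($300); residual $3,000 reallocated over remaining headcount 722.
Remaining shares: Lower Workforce 839.34 → $840; West Mentoring 789.47 → $790; North Outreach 993.07 → $990; Lakeview Literacy 378.12 → $380.

Meridian Wellness: $300; Lower Workforce: $840; West Mentoring: $790; North Outreach: $990; Lakeview Literacy: $380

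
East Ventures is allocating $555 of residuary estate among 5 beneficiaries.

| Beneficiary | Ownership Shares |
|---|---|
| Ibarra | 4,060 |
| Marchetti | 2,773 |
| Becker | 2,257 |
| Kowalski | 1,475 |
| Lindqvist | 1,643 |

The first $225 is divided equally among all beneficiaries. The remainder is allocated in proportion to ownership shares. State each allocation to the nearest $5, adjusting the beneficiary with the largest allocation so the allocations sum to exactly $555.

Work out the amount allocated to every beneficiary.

Equal tier: $225 ÷ 5 = $45 apiece.
Remainder $330 by ownership shares (total 12,208): Ibarra 109.75 → $110; Marchetti 74.96 → $75; Becker 61.01 → $60; Kowalski 39.87 → $40; Lindqvist 44.41 → $45.
Totals: Ibarra $45 + $110 = $155; Marchetti $45 + $75 = $120; Becker $45 + $60 = $105; Kowalski $45 + $40 = $85; Lindqvist $45 + $45 = $90.

Ibarra: $155; Marchetti: $120; Becker: $105; Kowalski: $85; Lindqvist: $90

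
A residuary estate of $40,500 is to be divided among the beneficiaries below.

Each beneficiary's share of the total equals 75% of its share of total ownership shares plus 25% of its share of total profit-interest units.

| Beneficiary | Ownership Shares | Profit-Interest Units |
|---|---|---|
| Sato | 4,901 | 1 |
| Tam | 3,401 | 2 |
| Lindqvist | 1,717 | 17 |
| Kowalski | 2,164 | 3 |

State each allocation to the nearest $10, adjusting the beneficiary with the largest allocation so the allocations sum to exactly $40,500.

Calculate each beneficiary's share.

Sato: $12,660 | Tam: $9,360 | Lindqvist: $11,760 | Kowalski: $6,720

Totals — ownership shares 12,183, profit-interest units 23.
Combined weights (75% ownership shares + 25% profit-interest units): Sato 0.3126; Tam 0.2311; Lindqvist 0.2905; Kowalski 0.1658.
Raw shares: Sato 12,659.53; Tam 9,359.90; Lindqvist 11,764.57; Kowalski 6,716.00.
Rounded to nearest $10: Sato $12,660; Tam $9,360; Lindqvist $11,760; Kowalski $6,720. Sum = $40,500.
No rounding difference to absorb.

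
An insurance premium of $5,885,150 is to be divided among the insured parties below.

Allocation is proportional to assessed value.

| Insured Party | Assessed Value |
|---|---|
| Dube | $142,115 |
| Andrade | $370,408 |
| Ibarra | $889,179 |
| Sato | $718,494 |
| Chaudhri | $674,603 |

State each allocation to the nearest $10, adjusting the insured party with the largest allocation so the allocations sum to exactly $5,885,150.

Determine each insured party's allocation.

Dube: $299,260; Andrade: $779,990; Ibarra: $1,872,380; Sato: $1,512,970; Chaudhri: $1,420,550

Total assessed value = 2,794,799.
Raw shares: Dube 142,115/2,794,799 × $5,885,150 = 299,258.76; Andrade 370,408/2,794,799 × $5,885,150 = 779,986.91; Ibarra 889,179/2,794,799 × $5,885,150 = 1,872,389.32; Sato 718,494/2,794,799 × $5,885,150 = 1,512,969.26; Chaudhri 674,603/2,794,799 × $5,885,150 = 1,420,545.75.
After rounding ($10): Dube $299,260; Andrade $779,990; Ibarra $1,872,390; Sato $1,512,970; Chaudhri $1,420,550. Sum = $5,885,160.
Difference $5,885,150 − $5,885,160 = −$10 applied to largest allocation (Ibarra): Ibarra becomes $1,872,380.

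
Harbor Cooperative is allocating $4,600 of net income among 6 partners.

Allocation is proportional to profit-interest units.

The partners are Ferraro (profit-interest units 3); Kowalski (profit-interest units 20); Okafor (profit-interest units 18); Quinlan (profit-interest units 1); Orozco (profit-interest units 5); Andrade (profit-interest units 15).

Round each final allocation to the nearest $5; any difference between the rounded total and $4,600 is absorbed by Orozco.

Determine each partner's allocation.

Ferraro: $225 · Kowalski: $1,485 · Okafor: $1,335 · Quinlan: $75 · Orozco: $365 · Andrade: $1,115

Total profit-interest units = 62.
Unrounded shares: Ferraro 3/62 × $4,600 = 222.58; Kowalski 20/62 × $4,600 = 1,483.87; Okafor 18/62 × $4,600 = 1,335.48; Quinlan 1/62 × $4,600 = 74.19; Orozco 5/62 × $4,600 = 370.97; Andrade 15/62 × $4,600 = 1,112.90.
After rounding ($5): Ferraro $225; Kowalski $1,485; Okafor $1,335; Quinlan $75; Orozco $370; Andrade $1,115. Sum = $4,605.
Difference $4,600 − $4,605 = −$5 applied to Orozco: Orozco becomes $365.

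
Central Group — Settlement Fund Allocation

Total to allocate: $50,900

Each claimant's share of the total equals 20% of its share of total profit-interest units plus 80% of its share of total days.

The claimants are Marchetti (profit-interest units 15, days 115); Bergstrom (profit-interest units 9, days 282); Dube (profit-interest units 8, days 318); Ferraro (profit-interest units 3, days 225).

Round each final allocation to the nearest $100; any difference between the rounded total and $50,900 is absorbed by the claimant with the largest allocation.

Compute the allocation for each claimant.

Totals — profit-interest units 35, days 940.
Combined weights (20% profit-interest units + 80% days): Marchetti 0.1836; Bergstrom 0.2914; Dube 0.3164; Ferraro 0.2086.
Pro-rata amounts: Marchetti 9,344.56; Bergstrom 14,833.71; Dube 16,102.35; Ferraro 10,619.38.
After rounding ($100): Marchetti $9,300; Bergstrom $14,800; Dube $16,100; Ferraro $10,600. Sum = $50,800.
Difference $50,900 − $50,800 = +$100 applied to largest allocation (Dube): Dube becomes $16,200.

Marchetti: $9,300 · Bergstrom: $14,800 · Dube: $16,200 · Ferraro: $10,600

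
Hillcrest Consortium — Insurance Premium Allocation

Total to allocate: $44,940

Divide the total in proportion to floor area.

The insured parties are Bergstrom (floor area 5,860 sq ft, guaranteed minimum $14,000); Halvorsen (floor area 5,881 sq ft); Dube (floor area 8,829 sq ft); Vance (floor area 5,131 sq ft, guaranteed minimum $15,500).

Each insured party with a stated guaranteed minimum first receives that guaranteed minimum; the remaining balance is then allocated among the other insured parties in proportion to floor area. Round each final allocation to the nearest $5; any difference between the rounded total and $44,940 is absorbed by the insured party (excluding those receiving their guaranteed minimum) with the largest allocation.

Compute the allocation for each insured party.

Fund the minimums — Bergstrom $14,000; Vance $15,500. Balance $15,440.
Balance split over remaining floor area 14,710: Halvorsen 6,172.85 → $6,175; Dube 9,267.15 → $9,265.

Bergstrom: $14,000; Halvorsen: $6,175; Dube: $9,265; Vance: $15,500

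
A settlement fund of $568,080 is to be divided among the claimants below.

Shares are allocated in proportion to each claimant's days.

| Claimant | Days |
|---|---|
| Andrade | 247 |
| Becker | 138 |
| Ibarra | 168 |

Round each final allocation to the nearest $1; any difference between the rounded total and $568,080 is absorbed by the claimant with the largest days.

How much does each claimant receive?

Andrade: $253,736 · Becker: $141,763 · Ibarra: $172,581

Total days = 247 + 138 + 168 = 553.
Unrounded shares: Andrade 253,735.55; Becker 141,763.18; Ibarra 172,581.27.
After rounding ($1): Andrade $253,736; Becker $141,763; Ibarra $172,581. Sum = $568,080.
No rounding difference to absorb.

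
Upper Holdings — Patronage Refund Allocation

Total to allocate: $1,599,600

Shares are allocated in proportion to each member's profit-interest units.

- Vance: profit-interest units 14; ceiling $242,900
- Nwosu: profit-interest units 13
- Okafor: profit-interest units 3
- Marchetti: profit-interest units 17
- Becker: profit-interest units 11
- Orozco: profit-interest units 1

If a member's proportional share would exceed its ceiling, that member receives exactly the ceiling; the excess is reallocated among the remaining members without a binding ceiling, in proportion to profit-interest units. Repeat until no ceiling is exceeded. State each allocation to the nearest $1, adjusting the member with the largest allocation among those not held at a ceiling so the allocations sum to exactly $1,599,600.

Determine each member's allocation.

Combined profit-interest units = 59.
Pro-rata shares before constraints: Vance 379,566.10; Nwosu 352,454.24; Okafor 81,335.59; Marchetti 460,901.69; Becker 298,230.51; Orozco 27,111.86.
Cap binds for Vance ($242,900); remaining pool $1,356,700 reallocated over remaining profit-interest units 45.
Shares after redistribution: Nwosu 391,935.56 → $391,936; Okafor 90,446.67 → $90,447; Marchetti 512,531.11 → $512,531; Becker 331,637.78 → $331,638; Orozco 30,148.89 → $30,149.
Rounding difference −$1 applied to Marchetti → $512,530.

Vance: $242,900; Nwosu: $391,936; Okafor: $90,447; Marchetti: $512,530; Becker: $331,638; Orozco: $30,149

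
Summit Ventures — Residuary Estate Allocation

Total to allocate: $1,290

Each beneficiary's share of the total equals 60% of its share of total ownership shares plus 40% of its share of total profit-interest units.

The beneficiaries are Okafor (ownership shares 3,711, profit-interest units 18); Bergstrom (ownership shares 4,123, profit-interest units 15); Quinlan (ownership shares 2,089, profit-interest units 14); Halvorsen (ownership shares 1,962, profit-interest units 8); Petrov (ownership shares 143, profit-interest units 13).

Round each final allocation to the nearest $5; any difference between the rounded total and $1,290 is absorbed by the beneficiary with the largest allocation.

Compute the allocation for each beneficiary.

Okafor: $375; Bergstrom: $380; Quinlan: $240; Halvorsen: $185; Petrov: $110

Totals — ownership shares 12,028, profit-interest units 68.
Combined weights (60% ownership shares + 40% profit-interest units): Okafor 0.2910; Bergstrom 0.2939; Quinlan 0.1866; Halvorsen 0.1449; Petrov 0.0836.
Unrounded shares: Okafor 375.39; Bergstrom 379.14; Quinlan 240.66; Halvorsen 186.96; Petrov 107.85.
Rounded to nearest $5: Okafor $375; Bergstrom $380; Quinlan $240; Halvorsen $185; Petrov $110. Sum = $1,290.
Sum already equals the total — no adjustment.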